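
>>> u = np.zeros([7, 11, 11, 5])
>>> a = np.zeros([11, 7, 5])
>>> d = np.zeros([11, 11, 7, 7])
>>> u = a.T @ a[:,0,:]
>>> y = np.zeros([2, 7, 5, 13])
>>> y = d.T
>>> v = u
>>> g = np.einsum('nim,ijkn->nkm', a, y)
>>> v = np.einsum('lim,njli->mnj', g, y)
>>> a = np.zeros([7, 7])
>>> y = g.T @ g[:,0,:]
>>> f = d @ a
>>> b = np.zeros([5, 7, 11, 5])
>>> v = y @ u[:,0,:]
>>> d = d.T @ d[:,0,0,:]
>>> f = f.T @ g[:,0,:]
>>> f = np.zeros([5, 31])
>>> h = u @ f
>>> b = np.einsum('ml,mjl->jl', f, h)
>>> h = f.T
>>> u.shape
(5, 7, 5)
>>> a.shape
(7, 7)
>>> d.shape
(7, 7, 11, 7)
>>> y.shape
(5, 11, 5)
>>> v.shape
(5, 11, 5)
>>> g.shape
(11, 11, 5)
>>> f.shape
(5, 31)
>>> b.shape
(7, 31)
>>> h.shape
(31, 5)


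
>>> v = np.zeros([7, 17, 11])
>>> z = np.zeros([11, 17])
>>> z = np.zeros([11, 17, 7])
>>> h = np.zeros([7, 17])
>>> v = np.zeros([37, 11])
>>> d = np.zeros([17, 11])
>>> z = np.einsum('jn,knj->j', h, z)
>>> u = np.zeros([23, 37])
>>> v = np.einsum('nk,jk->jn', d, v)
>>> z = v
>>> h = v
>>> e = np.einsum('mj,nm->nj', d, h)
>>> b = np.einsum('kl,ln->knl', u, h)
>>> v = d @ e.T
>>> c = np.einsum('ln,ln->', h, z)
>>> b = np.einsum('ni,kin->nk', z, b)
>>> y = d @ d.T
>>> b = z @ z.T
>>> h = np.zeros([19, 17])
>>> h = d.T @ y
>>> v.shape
(17, 37)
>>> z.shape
(37, 17)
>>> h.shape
(11, 17)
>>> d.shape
(17, 11)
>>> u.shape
(23, 37)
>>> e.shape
(37, 11)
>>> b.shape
(37, 37)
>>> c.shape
()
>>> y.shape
(17, 17)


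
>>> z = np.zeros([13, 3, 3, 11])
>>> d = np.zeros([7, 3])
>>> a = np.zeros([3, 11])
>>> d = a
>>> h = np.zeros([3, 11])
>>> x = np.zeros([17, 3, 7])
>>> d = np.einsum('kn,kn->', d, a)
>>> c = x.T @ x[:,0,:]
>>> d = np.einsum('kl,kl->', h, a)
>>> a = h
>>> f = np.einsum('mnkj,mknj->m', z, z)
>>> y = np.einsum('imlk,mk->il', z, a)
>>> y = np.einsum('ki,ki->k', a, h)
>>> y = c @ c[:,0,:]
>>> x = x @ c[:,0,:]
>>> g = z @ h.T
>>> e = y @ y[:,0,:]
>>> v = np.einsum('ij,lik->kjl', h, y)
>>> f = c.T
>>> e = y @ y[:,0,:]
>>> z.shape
(13, 3, 3, 11)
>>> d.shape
()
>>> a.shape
(3, 11)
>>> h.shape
(3, 11)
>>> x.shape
(17, 3, 7)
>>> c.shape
(7, 3, 7)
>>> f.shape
(7, 3, 7)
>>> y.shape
(7, 3, 7)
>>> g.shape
(13, 3, 3, 3)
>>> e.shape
(7, 3, 7)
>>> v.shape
(7, 11, 7)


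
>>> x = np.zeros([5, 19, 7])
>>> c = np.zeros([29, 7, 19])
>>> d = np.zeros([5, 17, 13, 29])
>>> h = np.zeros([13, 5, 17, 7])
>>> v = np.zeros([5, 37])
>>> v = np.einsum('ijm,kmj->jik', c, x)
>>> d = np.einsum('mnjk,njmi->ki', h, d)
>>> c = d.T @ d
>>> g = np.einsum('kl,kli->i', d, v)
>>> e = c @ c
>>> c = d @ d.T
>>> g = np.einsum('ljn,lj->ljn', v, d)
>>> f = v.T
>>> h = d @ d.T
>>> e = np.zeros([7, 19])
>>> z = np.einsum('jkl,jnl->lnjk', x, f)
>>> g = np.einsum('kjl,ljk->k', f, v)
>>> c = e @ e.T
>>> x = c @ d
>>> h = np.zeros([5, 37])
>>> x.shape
(7, 29)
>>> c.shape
(7, 7)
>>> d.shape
(7, 29)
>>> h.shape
(5, 37)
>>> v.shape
(7, 29, 5)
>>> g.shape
(5,)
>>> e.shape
(7, 19)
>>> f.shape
(5, 29, 7)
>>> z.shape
(7, 29, 5, 19)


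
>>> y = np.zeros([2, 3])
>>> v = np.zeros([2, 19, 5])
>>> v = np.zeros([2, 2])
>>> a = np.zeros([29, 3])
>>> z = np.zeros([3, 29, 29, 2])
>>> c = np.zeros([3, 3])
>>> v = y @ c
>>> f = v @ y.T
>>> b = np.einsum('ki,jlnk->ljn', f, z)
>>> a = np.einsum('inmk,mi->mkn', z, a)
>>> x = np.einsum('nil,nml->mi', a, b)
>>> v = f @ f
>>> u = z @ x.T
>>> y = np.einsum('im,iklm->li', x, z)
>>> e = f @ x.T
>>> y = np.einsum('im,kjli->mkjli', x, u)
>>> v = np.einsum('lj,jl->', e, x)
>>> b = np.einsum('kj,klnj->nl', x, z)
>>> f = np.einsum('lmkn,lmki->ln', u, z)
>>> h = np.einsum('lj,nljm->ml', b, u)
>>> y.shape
(2, 3, 29, 29, 3)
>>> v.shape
()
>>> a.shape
(29, 2, 29)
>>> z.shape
(3, 29, 29, 2)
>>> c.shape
(3, 3)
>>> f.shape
(3, 3)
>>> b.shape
(29, 29)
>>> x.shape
(3, 2)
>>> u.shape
(3, 29, 29, 3)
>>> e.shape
(2, 3)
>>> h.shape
(3, 29)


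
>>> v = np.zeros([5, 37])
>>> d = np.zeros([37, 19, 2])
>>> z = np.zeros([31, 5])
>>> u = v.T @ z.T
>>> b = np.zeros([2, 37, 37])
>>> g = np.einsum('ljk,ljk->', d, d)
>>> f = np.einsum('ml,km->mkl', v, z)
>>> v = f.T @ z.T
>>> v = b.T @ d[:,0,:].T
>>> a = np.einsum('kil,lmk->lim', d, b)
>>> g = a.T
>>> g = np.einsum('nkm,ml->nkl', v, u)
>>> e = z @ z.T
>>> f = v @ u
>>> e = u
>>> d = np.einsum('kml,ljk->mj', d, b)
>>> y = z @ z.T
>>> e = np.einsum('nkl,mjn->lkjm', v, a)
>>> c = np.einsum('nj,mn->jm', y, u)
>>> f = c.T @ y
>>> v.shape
(37, 37, 37)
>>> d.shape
(19, 37)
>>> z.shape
(31, 5)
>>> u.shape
(37, 31)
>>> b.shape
(2, 37, 37)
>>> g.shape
(37, 37, 31)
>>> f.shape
(37, 31)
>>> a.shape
(2, 19, 37)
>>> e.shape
(37, 37, 19, 2)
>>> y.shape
(31, 31)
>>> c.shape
(31, 37)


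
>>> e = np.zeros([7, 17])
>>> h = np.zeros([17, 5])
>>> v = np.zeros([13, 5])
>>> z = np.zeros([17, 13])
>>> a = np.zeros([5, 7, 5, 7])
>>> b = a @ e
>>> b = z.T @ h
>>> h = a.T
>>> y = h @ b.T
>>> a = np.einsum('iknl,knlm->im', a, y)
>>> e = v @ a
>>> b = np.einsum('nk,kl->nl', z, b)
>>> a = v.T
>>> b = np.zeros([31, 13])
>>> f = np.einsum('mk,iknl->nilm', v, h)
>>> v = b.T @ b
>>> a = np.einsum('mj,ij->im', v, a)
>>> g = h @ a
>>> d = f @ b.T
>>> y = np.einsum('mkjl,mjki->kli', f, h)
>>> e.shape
(13, 13)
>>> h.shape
(7, 5, 7, 5)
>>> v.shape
(13, 13)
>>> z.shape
(17, 13)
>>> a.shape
(5, 13)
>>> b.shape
(31, 13)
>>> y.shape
(7, 13, 5)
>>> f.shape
(7, 7, 5, 13)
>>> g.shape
(7, 5, 7, 13)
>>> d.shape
(7, 7, 5, 31)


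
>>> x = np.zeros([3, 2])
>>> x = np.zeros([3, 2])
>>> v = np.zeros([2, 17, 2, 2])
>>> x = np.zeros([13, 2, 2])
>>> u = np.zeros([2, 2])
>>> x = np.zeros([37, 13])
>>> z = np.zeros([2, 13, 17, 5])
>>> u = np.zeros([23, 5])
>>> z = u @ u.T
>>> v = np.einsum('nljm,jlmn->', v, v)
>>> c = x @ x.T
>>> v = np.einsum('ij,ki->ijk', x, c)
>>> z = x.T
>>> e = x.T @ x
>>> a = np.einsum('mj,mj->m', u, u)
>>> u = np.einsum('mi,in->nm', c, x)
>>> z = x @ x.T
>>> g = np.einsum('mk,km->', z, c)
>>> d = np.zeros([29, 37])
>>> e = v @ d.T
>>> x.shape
(37, 13)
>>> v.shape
(37, 13, 37)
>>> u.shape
(13, 37)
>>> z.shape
(37, 37)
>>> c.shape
(37, 37)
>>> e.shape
(37, 13, 29)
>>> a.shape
(23,)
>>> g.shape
()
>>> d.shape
(29, 37)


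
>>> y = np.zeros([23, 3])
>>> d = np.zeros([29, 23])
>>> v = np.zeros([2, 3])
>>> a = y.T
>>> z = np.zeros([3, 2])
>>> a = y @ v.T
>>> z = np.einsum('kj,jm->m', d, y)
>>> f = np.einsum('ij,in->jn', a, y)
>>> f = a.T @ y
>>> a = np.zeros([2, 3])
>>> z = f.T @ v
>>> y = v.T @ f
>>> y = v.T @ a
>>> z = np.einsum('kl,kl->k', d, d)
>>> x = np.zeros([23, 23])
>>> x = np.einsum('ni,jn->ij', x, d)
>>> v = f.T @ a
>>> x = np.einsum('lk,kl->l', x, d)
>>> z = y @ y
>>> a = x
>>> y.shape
(3, 3)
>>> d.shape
(29, 23)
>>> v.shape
(3, 3)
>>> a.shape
(23,)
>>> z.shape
(3, 3)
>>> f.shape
(2, 3)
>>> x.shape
(23,)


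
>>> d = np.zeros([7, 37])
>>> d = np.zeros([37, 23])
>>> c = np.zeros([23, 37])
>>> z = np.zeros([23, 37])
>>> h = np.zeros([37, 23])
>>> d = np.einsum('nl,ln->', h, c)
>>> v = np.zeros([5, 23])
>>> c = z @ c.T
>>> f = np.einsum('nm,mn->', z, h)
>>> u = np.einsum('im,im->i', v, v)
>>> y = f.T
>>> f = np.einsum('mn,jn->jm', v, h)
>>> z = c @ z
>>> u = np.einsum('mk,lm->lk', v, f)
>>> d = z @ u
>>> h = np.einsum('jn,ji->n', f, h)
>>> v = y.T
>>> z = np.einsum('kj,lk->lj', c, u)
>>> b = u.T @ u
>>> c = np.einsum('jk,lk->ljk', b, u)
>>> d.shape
(23, 23)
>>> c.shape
(37, 23, 23)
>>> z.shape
(37, 23)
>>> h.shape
(5,)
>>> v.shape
()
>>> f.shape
(37, 5)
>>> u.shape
(37, 23)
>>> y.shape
()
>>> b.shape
(23, 23)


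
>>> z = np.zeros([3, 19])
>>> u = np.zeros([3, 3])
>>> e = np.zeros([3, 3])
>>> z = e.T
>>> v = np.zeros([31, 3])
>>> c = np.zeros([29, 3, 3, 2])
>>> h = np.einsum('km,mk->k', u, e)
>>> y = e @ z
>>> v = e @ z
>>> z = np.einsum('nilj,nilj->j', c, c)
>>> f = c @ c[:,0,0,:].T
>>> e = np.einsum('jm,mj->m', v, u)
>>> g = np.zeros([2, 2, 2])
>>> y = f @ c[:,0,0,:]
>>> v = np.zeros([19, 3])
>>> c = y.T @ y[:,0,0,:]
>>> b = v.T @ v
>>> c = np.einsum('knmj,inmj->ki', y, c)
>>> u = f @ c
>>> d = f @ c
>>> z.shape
(2,)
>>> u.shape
(29, 3, 3, 2)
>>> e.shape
(3,)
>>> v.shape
(19, 3)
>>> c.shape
(29, 2)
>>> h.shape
(3,)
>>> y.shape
(29, 3, 3, 2)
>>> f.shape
(29, 3, 3, 29)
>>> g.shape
(2, 2, 2)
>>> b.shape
(3, 3)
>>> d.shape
(29, 3, 3, 2)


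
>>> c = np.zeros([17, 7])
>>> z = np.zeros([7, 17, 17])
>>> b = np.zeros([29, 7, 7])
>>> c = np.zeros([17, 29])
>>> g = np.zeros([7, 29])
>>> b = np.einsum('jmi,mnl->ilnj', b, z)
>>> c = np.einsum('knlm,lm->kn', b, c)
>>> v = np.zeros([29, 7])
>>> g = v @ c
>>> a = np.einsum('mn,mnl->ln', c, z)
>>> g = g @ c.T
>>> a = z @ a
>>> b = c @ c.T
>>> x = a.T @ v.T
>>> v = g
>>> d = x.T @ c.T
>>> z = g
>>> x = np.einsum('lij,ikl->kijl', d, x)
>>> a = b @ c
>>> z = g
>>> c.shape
(7, 17)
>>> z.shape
(29, 7)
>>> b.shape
(7, 7)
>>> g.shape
(29, 7)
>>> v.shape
(29, 7)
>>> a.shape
(7, 17)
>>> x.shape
(17, 17, 7, 29)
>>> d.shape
(29, 17, 7)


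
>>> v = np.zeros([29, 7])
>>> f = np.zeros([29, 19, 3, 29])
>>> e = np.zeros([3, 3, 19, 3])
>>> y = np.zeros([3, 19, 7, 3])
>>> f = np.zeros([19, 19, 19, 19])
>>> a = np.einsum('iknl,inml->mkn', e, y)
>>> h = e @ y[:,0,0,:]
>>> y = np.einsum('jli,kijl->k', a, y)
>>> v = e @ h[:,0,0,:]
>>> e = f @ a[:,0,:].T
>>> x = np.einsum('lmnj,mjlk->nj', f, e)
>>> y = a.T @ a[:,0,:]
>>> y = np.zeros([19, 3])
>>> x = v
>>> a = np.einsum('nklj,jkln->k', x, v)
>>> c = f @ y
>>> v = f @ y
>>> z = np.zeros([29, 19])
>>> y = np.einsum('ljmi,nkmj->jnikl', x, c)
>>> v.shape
(19, 19, 19, 3)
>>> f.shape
(19, 19, 19, 19)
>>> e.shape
(19, 19, 19, 7)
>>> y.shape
(3, 19, 3, 19, 3)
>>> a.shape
(3,)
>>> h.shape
(3, 3, 19, 3)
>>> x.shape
(3, 3, 19, 3)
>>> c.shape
(19, 19, 19, 3)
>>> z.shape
(29, 19)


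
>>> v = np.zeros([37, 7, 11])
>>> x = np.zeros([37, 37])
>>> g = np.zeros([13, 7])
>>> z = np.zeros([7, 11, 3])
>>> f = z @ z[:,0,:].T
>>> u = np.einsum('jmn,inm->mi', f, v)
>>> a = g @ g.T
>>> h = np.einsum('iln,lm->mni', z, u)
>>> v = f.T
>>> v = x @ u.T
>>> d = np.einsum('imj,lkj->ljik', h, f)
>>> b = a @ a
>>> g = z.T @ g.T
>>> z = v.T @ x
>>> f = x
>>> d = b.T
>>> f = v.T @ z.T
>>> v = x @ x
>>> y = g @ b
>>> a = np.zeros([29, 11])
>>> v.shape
(37, 37)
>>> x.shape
(37, 37)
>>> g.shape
(3, 11, 13)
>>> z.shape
(11, 37)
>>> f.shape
(11, 11)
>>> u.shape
(11, 37)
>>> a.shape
(29, 11)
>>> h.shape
(37, 3, 7)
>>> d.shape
(13, 13)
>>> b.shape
(13, 13)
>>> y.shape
(3, 11, 13)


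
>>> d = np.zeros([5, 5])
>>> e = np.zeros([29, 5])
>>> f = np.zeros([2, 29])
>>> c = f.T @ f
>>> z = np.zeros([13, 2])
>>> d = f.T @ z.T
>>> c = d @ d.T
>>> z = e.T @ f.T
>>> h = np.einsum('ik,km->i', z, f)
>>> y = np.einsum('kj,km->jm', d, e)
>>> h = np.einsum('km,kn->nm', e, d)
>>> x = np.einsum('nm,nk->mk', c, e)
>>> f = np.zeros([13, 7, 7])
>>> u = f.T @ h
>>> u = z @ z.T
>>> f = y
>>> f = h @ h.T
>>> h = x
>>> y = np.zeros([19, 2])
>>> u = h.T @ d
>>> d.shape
(29, 13)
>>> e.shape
(29, 5)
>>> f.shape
(13, 13)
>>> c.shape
(29, 29)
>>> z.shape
(5, 2)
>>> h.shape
(29, 5)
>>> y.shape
(19, 2)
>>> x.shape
(29, 5)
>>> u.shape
(5, 13)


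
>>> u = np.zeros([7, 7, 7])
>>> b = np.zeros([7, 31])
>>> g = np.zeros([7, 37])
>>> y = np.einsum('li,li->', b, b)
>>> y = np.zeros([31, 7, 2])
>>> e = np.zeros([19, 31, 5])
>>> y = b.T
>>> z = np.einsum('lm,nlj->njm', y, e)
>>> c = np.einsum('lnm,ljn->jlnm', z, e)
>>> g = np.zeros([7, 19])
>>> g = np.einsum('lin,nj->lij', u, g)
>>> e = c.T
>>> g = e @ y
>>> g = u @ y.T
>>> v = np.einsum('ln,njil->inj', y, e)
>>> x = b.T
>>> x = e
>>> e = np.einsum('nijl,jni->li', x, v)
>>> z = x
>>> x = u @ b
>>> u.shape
(7, 7, 7)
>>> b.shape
(7, 31)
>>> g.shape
(7, 7, 31)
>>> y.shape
(31, 7)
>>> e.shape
(31, 5)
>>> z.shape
(7, 5, 19, 31)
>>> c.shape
(31, 19, 5, 7)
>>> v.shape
(19, 7, 5)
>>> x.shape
(7, 7, 31)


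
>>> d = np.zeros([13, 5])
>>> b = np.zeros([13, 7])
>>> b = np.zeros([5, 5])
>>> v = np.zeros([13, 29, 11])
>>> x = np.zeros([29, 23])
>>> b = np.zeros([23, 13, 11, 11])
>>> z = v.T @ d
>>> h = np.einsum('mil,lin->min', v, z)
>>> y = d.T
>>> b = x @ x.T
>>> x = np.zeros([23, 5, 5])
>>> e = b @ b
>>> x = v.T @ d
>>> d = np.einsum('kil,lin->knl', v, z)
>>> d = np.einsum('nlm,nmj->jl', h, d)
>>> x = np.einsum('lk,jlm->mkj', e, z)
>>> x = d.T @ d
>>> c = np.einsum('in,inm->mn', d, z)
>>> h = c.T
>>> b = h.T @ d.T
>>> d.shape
(11, 29)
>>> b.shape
(5, 11)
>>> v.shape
(13, 29, 11)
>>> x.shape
(29, 29)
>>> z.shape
(11, 29, 5)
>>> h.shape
(29, 5)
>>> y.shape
(5, 13)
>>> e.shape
(29, 29)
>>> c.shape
(5, 29)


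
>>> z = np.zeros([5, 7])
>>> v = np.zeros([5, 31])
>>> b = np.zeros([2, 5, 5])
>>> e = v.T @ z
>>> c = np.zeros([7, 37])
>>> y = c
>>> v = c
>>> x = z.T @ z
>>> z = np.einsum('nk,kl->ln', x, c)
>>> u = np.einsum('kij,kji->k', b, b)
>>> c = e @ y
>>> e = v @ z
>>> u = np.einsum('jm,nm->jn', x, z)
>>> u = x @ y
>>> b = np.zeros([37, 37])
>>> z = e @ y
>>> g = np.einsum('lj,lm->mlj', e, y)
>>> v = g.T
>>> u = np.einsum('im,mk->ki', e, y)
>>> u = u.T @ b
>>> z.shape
(7, 37)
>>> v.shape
(7, 7, 37)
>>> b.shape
(37, 37)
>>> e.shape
(7, 7)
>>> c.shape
(31, 37)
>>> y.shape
(7, 37)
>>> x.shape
(7, 7)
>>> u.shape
(7, 37)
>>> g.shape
(37, 7, 7)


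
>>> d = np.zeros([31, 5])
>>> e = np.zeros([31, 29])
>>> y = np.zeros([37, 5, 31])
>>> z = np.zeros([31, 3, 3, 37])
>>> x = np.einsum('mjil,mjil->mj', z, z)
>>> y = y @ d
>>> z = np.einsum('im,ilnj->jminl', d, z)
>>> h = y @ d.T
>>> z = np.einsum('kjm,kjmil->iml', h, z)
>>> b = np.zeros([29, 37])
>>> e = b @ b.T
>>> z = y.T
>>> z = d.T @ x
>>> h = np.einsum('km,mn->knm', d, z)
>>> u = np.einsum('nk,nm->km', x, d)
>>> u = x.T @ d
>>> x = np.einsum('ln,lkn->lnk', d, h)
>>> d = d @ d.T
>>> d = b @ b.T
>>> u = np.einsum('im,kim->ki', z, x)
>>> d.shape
(29, 29)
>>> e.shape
(29, 29)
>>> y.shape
(37, 5, 5)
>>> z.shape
(5, 3)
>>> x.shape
(31, 5, 3)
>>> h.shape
(31, 3, 5)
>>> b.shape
(29, 37)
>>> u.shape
(31, 5)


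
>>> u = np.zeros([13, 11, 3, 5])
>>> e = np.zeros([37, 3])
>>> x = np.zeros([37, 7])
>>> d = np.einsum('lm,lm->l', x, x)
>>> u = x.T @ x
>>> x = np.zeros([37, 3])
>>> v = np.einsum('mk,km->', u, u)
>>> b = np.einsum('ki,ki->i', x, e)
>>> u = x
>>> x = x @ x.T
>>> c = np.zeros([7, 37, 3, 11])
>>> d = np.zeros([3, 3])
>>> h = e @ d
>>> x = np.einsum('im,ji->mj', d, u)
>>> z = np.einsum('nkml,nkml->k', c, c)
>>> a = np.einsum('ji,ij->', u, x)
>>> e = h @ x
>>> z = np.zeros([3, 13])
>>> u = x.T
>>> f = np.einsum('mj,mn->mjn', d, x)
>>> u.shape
(37, 3)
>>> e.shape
(37, 37)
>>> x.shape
(3, 37)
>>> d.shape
(3, 3)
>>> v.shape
()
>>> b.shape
(3,)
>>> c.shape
(7, 37, 3, 11)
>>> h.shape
(37, 3)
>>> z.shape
(3, 13)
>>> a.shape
()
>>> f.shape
(3, 3, 37)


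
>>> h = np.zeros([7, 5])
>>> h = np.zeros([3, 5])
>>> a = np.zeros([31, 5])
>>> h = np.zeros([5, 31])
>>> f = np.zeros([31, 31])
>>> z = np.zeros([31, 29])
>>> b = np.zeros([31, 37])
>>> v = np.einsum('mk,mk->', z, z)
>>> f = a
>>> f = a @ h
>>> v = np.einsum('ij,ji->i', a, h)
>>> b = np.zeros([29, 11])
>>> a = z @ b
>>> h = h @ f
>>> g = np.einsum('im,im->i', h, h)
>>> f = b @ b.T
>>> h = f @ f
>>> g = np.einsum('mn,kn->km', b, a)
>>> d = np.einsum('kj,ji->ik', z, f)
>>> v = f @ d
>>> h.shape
(29, 29)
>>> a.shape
(31, 11)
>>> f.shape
(29, 29)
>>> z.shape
(31, 29)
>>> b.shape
(29, 11)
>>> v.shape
(29, 31)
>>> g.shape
(31, 29)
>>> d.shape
(29, 31)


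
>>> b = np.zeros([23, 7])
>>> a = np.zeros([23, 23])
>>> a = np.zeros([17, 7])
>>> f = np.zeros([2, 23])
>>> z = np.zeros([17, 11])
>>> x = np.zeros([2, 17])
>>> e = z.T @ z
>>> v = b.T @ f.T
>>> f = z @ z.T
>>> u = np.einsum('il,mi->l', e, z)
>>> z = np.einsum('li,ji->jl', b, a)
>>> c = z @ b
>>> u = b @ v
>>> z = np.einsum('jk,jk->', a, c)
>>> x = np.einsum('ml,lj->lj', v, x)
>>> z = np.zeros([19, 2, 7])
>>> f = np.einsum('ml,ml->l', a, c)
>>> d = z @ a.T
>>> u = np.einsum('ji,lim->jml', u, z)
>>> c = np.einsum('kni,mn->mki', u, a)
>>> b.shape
(23, 7)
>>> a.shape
(17, 7)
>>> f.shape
(7,)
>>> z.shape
(19, 2, 7)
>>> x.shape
(2, 17)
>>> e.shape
(11, 11)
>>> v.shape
(7, 2)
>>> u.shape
(23, 7, 19)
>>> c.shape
(17, 23, 19)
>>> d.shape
(19, 2, 17)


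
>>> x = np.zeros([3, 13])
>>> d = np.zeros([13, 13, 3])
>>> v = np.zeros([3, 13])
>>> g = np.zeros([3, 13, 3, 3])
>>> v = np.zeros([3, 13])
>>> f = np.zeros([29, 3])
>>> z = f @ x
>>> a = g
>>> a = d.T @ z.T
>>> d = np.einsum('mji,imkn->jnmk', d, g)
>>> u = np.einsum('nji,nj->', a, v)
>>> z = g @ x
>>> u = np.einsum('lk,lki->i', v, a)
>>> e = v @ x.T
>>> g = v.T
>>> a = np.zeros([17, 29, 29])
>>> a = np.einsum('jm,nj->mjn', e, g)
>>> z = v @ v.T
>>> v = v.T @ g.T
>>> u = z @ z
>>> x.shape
(3, 13)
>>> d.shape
(13, 3, 13, 3)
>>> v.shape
(13, 13)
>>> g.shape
(13, 3)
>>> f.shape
(29, 3)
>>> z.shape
(3, 3)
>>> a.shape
(3, 3, 13)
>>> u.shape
(3, 3)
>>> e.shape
(3, 3)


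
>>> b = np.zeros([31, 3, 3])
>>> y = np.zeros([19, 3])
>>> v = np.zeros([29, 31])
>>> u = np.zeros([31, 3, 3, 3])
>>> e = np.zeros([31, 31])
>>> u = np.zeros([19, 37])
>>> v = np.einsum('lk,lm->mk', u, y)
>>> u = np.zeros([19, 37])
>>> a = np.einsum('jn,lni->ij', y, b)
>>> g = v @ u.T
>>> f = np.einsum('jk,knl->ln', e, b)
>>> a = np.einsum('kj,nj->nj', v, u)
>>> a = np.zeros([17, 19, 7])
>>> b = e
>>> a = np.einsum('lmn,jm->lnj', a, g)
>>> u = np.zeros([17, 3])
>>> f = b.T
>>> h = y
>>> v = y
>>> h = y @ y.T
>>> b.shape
(31, 31)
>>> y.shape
(19, 3)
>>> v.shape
(19, 3)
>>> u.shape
(17, 3)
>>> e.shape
(31, 31)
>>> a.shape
(17, 7, 3)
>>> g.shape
(3, 19)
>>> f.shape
(31, 31)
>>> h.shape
(19, 19)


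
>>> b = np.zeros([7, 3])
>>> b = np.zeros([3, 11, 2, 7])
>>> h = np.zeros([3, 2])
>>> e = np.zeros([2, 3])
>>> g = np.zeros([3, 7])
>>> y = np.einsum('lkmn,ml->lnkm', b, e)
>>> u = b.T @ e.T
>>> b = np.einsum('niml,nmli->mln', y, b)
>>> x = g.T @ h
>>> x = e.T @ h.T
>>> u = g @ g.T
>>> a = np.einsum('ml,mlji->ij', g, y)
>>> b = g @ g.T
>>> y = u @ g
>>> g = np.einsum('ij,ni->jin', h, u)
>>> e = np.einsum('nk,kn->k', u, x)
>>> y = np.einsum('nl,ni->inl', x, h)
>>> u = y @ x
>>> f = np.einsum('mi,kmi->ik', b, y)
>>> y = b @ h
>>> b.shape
(3, 3)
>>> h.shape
(3, 2)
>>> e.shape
(3,)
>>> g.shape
(2, 3, 3)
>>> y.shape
(3, 2)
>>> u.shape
(2, 3, 3)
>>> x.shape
(3, 3)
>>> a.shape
(2, 11)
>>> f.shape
(3, 2)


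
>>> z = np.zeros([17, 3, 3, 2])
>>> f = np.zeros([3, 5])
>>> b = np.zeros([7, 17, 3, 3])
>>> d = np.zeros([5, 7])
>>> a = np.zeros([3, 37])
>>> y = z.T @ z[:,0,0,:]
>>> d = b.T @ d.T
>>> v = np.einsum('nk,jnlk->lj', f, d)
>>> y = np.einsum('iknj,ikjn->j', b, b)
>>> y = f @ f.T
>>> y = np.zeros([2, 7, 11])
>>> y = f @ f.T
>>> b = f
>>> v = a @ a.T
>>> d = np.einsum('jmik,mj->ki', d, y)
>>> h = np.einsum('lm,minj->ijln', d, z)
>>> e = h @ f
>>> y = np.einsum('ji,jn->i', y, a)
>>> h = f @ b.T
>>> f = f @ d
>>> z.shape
(17, 3, 3, 2)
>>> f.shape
(3, 17)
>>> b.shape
(3, 5)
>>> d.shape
(5, 17)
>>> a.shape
(3, 37)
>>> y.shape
(3,)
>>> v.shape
(3, 3)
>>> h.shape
(3, 3)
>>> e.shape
(3, 2, 5, 5)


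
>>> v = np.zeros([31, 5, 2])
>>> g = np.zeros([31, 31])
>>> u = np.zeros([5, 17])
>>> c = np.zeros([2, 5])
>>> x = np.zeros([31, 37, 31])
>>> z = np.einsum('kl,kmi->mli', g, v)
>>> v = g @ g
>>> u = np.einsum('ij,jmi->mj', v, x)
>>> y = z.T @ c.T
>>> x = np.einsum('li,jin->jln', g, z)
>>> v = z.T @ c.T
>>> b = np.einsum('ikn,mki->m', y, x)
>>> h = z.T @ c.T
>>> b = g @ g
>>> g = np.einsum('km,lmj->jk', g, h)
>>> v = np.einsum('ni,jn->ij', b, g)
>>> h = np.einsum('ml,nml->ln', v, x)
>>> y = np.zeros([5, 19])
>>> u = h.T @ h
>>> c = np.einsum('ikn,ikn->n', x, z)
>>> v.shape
(31, 2)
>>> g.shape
(2, 31)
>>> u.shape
(5, 5)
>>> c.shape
(2,)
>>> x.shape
(5, 31, 2)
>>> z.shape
(5, 31, 2)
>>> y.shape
(5, 19)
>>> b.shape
(31, 31)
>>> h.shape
(2, 5)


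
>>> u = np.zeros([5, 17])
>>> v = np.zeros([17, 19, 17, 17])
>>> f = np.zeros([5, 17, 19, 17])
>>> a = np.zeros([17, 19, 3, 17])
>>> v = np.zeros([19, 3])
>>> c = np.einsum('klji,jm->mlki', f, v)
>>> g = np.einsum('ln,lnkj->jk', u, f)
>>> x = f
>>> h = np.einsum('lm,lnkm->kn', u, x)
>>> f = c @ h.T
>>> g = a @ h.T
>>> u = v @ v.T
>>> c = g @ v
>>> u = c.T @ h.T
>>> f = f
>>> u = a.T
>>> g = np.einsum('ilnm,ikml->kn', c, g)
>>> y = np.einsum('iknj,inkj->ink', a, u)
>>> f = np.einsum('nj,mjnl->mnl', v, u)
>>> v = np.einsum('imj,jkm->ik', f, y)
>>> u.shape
(17, 3, 19, 17)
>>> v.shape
(17, 3)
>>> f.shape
(17, 19, 17)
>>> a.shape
(17, 19, 3, 17)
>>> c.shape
(17, 19, 3, 3)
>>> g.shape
(19, 3)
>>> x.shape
(5, 17, 19, 17)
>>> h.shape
(19, 17)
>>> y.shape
(17, 3, 19)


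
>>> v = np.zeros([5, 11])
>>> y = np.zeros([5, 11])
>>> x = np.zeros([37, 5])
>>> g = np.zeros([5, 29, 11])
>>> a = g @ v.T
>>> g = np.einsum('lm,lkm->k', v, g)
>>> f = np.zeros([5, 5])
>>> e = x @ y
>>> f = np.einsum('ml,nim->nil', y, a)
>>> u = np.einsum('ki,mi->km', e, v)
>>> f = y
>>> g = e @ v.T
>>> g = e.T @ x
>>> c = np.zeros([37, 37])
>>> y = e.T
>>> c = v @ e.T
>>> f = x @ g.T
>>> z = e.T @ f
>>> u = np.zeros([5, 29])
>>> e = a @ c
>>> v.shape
(5, 11)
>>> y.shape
(11, 37)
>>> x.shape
(37, 5)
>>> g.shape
(11, 5)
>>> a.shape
(5, 29, 5)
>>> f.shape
(37, 11)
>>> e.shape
(5, 29, 37)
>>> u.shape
(5, 29)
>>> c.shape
(5, 37)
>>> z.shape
(11, 11)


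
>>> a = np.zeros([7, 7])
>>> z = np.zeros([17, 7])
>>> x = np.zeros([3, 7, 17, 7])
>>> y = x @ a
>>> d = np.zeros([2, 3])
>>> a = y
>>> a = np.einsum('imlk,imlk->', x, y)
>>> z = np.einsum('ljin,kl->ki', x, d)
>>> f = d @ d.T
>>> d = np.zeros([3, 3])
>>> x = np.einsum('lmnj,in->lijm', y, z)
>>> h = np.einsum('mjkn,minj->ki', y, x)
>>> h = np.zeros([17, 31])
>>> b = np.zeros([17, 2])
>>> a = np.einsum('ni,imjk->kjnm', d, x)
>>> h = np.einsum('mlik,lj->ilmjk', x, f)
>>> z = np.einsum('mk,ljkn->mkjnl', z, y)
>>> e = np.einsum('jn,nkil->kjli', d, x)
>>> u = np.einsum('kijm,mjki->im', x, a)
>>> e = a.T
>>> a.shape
(7, 7, 3, 2)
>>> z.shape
(2, 17, 7, 7, 3)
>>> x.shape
(3, 2, 7, 7)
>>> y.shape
(3, 7, 17, 7)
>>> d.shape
(3, 3)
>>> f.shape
(2, 2)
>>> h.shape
(7, 2, 3, 2, 7)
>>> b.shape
(17, 2)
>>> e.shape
(2, 3, 7, 7)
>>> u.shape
(2, 7)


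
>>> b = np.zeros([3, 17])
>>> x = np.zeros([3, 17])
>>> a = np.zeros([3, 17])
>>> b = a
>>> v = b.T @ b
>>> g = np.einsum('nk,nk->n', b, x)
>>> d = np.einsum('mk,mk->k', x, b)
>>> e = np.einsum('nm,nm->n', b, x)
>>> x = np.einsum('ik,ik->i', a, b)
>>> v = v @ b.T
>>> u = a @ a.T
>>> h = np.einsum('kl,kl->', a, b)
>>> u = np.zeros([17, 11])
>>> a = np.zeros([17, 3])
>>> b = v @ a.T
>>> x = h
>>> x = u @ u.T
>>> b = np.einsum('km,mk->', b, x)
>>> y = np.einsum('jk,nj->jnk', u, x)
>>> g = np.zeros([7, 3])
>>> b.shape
()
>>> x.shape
(17, 17)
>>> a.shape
(17, 3)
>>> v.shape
(17, 3)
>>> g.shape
(7, 3)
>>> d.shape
(17,)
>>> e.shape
(3,)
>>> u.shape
(17, 11)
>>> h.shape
()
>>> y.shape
(17, 17, 11)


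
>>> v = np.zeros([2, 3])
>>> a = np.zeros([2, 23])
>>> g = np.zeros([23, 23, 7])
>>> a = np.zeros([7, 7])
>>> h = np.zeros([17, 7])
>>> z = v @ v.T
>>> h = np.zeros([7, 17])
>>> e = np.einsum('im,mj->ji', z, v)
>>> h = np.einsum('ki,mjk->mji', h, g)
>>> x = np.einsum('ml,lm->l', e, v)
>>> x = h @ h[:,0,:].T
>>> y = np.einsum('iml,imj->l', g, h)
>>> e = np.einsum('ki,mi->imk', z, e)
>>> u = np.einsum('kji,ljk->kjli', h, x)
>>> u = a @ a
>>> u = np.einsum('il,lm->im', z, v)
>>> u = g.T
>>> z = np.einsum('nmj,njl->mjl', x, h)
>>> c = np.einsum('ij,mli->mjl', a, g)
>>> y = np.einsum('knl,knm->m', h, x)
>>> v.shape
(2, 3)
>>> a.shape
(7, 7)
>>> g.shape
(23, 23, 7)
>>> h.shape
(23, 23, 17)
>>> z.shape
(23, 23, 17)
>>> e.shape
(2, 3, 2)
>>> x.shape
(23, 23, 23)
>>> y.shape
(23,)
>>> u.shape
(7, 23, 23)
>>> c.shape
(23, 7, 23)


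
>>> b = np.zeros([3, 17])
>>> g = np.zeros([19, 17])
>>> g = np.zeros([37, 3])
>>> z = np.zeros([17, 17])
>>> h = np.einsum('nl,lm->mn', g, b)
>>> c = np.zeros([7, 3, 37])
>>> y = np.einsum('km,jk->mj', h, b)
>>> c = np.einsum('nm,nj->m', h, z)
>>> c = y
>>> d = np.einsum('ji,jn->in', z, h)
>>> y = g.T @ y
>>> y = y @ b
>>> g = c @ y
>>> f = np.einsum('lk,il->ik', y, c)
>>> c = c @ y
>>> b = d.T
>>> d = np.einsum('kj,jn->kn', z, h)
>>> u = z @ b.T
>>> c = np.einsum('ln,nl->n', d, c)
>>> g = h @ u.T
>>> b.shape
(37, 17)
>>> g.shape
(17, 17)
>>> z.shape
(17, 17)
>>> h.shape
(17, 37)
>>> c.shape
(37,)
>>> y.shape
(3, 17)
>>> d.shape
(17, 37)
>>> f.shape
(37, 17)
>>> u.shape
(17, 37)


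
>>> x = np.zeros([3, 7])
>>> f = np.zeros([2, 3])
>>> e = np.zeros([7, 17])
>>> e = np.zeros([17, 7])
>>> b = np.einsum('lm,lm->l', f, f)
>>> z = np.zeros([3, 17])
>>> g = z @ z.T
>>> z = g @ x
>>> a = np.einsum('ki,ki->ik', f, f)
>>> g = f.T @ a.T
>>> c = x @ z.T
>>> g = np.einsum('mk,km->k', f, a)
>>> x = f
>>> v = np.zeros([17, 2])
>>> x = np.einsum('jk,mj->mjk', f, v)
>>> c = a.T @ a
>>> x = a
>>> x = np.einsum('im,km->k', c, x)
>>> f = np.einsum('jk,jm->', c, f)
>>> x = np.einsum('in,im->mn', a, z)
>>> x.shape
(7, 2)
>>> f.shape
()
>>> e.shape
(17, 7)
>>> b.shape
(2,)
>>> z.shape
(3, 7)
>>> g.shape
(3,)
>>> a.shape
(3, 2)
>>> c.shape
(2, 2)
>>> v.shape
(17, 2)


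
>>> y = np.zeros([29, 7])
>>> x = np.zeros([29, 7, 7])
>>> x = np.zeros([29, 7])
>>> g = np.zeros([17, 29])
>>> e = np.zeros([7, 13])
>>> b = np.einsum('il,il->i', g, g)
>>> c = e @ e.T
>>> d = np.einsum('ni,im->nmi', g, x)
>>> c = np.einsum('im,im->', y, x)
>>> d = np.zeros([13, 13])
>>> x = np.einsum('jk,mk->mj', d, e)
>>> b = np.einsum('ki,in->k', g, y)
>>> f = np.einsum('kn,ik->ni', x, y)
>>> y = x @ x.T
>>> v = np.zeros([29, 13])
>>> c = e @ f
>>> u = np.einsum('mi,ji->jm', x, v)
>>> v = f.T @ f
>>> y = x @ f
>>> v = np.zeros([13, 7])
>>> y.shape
(7, 29)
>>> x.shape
(7, 13)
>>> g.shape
(17, 29)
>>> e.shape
(7, 13)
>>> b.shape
(17,)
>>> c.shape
(7, 29)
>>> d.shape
(13, 13)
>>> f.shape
(13, 29)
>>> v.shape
(13, 7)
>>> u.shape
(29, 7)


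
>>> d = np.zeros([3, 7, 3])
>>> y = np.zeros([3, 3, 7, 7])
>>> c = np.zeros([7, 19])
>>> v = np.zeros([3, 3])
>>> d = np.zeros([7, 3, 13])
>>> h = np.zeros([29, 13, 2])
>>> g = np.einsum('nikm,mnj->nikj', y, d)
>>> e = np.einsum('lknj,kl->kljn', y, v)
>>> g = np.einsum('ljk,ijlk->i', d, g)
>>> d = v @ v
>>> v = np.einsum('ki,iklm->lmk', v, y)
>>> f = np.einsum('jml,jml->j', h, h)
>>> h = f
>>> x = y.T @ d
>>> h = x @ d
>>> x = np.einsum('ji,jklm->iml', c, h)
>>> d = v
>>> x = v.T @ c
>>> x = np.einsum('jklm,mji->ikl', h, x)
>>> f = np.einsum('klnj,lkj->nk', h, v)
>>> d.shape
(7, 7, 3)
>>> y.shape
(3, 3, 7, 7)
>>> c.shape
(7, 19)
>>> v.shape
(7, 7, 3)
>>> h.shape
(7, 7, 3, 3)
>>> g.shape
(3,)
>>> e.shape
(3, 3, 7, 7)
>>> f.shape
(3, 7)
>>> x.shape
(19, 7, 3)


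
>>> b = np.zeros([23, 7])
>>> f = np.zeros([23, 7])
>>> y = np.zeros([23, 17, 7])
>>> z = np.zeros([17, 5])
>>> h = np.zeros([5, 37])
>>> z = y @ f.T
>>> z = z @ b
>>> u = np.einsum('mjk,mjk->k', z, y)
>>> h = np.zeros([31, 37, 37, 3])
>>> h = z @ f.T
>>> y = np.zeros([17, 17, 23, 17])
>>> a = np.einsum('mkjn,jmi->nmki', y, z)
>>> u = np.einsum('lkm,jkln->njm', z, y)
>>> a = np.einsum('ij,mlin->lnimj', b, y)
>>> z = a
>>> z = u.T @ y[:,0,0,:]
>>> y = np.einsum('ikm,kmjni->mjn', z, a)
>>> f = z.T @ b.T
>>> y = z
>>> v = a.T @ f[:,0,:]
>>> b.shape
(23, 7)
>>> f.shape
(17, 17, 23)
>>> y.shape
(7, 17, 17)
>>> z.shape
(7, 17, 17)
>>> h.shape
(23, 17, 23)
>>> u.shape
(17, 17, 7)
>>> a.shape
(17, 17, 23, 17, 7)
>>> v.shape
(7, 17, 23, 17, 23)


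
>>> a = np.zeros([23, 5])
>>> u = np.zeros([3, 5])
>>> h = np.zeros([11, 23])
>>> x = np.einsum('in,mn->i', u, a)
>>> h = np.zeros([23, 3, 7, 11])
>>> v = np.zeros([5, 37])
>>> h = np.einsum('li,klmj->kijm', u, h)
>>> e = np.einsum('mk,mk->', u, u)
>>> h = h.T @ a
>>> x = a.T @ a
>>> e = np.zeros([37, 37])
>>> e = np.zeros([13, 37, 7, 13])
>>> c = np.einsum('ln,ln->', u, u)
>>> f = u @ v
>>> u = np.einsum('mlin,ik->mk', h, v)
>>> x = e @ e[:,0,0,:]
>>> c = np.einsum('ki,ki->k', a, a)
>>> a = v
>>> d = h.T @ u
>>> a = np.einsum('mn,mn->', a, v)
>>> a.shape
()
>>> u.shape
(7, 37)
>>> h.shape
(7, 11, 5, 5)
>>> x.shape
(13, 37, 7, 13)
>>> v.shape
(5, 37)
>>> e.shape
(13, 37, 7, 13)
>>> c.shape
(23,)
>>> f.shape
(3, 37)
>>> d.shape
(5, 5, 11, 37)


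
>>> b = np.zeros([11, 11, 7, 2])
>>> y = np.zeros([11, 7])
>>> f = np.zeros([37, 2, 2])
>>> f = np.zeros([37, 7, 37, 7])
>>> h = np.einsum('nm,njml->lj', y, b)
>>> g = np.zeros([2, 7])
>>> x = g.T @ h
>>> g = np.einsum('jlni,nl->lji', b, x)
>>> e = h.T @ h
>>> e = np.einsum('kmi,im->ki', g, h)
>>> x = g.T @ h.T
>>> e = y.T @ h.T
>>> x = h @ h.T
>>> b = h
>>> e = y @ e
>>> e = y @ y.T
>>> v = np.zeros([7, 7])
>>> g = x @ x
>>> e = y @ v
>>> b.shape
(2, 11)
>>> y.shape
(11, 7)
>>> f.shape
(37, 7, 37, 7)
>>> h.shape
(2, 11)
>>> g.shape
(2, 2)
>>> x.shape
(2, 2)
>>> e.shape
(11, 7)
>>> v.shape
(7, 7)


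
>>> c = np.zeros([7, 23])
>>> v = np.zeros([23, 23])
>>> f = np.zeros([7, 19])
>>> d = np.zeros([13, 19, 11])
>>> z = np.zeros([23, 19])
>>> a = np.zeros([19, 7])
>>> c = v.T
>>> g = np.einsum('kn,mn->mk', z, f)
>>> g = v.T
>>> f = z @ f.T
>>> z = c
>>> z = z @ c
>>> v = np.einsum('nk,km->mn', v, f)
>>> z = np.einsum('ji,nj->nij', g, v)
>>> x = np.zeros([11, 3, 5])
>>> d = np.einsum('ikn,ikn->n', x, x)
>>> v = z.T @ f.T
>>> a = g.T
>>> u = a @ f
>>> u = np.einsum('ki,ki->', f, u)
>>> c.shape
(23, 23)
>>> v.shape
(23, 23, 23)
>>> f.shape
(23, 7)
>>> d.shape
(5,)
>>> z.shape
(7, 23, 23)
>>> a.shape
(23, 23)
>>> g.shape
(23, 23)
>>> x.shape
(11, 3, 5)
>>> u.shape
()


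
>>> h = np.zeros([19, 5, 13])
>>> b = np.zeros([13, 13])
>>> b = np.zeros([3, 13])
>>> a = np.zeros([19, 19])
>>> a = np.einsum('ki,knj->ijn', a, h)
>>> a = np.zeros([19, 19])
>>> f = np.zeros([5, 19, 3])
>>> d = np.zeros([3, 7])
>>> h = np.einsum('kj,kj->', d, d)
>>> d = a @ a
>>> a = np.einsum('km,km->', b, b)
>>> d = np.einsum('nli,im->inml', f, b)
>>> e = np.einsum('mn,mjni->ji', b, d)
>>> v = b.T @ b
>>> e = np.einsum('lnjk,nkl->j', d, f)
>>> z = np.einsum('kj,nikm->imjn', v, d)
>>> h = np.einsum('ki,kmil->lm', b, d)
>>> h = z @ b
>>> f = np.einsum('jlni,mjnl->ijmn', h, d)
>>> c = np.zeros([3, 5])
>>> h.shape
(5, 19, 13, 13)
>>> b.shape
(3, 13)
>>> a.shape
()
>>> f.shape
(13, 5, 3, 13)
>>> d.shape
(3, 5, 13, 19)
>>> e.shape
(13,)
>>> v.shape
(13, 13)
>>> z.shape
(5, 19, 13, 3)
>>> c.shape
(3, 5)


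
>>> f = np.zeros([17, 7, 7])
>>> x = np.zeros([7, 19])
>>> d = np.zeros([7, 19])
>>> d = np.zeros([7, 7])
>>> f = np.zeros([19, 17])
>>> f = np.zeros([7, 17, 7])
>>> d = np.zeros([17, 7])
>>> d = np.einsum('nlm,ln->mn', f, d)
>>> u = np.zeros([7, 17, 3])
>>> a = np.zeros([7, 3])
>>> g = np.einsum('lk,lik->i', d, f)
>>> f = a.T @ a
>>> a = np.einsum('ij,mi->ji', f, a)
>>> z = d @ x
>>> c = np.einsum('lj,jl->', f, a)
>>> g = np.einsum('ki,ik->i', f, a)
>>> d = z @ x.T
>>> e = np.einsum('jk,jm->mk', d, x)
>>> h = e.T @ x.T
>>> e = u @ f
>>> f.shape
(3, 3)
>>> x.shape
(7, 19)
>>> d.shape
(7, 7)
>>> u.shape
(7, 17, 3)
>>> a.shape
(3, 3)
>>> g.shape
(3,)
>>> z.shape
(7, 19)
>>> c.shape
()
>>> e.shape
(7, 17, 3)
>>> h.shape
(7, 7)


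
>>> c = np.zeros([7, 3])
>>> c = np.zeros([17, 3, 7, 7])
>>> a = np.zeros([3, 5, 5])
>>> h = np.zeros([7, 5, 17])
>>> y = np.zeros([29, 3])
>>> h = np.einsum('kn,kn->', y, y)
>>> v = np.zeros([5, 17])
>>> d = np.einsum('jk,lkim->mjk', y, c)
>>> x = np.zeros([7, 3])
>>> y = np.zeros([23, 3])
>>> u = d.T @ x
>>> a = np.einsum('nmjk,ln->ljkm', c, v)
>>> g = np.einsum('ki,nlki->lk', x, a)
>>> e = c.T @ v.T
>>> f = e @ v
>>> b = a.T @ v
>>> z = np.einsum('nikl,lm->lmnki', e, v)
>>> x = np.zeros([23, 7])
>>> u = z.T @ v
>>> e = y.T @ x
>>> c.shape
(17, 3, 7, 7)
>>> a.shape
(5, 7, 7, 3)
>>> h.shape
()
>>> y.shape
(23, 3)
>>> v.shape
(5, 17)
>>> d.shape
(7, 29, 3)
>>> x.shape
(23, 7)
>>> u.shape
(7, 3, 7, 17, 17)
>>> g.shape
(7, 7)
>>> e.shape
(3, 7)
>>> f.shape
(7, 7, 3, 17)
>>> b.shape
(3, 7, 7, 17)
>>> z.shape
(5, 17, 7, 3, 7)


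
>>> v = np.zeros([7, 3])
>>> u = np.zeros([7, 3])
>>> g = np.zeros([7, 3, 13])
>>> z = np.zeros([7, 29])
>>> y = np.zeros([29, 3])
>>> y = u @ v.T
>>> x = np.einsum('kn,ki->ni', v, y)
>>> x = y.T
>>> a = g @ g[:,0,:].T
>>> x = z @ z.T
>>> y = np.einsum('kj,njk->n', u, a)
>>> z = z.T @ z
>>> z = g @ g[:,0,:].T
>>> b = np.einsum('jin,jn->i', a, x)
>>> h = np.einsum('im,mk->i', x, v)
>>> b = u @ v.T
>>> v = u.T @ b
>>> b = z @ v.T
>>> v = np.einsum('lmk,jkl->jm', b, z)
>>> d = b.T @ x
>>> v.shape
(7, 3)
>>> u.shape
(7, 3)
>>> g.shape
(7, 3, 13)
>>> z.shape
(7, 3, 7)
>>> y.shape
(7,)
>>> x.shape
(7, 7)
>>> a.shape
(7, 3, 7)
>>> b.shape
(7, 3, 3)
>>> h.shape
(7,)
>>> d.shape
(3, 3, 7)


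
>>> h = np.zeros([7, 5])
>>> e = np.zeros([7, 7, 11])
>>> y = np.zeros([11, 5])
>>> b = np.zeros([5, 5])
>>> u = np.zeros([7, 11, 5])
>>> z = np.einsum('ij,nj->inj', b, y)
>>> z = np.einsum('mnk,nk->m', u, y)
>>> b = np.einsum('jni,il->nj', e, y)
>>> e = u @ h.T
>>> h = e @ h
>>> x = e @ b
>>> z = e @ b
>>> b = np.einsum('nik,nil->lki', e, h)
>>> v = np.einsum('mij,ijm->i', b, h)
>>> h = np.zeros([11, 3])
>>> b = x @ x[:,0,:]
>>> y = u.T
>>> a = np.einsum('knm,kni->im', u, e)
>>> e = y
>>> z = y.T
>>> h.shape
(11, 3)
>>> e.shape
(5, 11, 7)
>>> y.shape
(5, 11, 7)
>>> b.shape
(7, 11, 7)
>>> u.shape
(7, 11, 5)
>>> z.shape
(7, 11, 5)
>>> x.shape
(7, 11, 7)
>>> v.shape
(7,)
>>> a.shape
(7, 5)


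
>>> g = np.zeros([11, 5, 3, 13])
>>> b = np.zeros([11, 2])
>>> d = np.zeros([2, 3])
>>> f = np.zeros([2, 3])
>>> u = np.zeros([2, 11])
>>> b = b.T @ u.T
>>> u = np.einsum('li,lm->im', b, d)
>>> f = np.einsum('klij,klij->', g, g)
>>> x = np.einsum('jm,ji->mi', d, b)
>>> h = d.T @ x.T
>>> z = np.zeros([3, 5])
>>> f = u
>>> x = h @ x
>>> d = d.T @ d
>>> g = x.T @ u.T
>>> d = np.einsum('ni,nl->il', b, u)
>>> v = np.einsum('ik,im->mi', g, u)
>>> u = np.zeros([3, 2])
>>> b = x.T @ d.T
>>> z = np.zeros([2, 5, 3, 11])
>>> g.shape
(2, 2)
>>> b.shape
(2, 2)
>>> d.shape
(2, 3)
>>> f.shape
(2, 3)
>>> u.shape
(3, 2)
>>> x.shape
(3, 2)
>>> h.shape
(3, 3)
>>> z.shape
(2, 5, 3, 11)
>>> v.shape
(3, 2)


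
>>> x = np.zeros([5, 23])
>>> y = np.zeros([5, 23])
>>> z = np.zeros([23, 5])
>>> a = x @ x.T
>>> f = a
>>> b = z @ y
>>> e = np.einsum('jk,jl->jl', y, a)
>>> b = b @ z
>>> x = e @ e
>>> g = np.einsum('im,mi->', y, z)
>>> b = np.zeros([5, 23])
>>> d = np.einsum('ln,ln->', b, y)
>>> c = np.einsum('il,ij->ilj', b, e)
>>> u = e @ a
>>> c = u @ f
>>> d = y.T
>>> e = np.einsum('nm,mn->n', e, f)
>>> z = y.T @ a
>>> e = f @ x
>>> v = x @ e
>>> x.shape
(5, 5)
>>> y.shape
(5, 23)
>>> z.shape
(23, 5)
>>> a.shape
(5, 5)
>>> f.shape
(5, 5)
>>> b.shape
(5, 23)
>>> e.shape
(5, 5)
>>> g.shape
()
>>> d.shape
(23, 5)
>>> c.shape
(5, 5)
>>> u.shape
(5, 5)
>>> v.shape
(5, 5)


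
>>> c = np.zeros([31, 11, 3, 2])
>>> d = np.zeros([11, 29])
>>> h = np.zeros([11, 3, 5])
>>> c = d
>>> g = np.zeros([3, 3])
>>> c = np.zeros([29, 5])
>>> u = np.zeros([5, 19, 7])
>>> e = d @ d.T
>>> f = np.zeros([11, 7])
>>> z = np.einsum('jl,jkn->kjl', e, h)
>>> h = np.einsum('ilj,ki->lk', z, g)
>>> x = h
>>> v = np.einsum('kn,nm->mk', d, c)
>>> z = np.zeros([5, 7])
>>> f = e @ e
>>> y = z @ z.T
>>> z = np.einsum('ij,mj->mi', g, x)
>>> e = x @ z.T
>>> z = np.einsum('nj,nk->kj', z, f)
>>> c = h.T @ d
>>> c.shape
(3, 29)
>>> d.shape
(11, 29)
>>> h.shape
(11, 3)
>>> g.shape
(3, 3)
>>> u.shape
(5, 19, 7)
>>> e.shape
(11, 11)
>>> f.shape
(11, 11)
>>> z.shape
(11, 3)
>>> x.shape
(11, 3)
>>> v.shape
(5, 11)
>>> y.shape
(5, 5)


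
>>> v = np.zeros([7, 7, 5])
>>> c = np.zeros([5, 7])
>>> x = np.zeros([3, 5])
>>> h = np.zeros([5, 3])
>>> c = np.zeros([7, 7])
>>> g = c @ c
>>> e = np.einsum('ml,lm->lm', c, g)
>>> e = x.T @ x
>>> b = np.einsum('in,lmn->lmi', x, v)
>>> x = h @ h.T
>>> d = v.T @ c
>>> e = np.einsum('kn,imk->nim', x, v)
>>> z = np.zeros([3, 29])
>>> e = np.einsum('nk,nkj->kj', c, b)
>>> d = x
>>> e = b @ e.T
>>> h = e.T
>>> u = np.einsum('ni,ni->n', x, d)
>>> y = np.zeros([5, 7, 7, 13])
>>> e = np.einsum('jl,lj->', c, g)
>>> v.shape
(7, 7, 5)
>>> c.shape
(7, 7)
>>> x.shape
(5, 5)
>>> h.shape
(7, 7, 7)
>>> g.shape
(7, 7)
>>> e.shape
()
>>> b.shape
(7, 7, 3)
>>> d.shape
(5, 5)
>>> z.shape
(3, 29)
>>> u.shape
(5,)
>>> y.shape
(5, 7, 7, 13)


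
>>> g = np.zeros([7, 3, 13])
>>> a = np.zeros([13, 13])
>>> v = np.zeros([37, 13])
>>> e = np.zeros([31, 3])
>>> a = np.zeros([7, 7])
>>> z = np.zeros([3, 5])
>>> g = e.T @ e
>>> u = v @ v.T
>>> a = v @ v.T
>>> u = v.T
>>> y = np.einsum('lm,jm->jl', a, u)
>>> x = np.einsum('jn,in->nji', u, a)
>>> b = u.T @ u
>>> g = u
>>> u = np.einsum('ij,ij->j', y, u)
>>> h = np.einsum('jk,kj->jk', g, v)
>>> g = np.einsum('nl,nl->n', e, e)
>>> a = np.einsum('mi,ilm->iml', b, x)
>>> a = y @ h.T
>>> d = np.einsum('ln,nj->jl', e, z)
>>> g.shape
(31,)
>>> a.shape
(13, 13)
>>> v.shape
(37, 13)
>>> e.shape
(31, 3)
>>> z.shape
(3, 5)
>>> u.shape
(37,)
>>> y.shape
(13, 37)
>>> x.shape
(37, 13, 37)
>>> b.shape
(37, 37)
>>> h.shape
(13, 37)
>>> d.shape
(5, 31)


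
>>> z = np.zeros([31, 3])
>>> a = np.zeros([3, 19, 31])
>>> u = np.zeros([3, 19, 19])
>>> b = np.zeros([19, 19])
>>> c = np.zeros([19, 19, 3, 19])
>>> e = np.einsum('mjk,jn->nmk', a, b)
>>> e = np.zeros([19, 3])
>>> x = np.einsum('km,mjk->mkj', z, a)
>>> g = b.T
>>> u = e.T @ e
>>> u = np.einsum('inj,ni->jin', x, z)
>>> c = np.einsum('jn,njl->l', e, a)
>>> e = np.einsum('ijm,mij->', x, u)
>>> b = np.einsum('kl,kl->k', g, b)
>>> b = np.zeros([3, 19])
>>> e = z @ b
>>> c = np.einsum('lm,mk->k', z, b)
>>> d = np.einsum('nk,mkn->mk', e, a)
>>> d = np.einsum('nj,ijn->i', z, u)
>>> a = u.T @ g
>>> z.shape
(31, 3)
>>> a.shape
(31, 3, 19)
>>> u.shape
(19, 3, 31)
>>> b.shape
(3, 19)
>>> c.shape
(19,)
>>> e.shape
(31, 19)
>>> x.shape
(3, 31, 19)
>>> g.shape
(19, 19)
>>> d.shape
(19,)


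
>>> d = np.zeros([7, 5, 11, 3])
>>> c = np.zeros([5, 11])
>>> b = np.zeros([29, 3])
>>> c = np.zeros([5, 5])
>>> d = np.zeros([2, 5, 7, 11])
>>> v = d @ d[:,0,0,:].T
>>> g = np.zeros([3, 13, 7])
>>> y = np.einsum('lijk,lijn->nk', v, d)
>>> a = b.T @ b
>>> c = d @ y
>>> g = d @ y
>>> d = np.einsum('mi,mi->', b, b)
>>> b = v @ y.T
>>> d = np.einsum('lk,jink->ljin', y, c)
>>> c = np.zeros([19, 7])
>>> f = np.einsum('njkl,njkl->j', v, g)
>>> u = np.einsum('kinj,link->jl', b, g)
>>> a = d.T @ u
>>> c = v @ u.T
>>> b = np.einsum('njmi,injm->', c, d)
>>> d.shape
(11, 2, 5, 7)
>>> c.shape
(2, 5, 7, 11)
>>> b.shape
()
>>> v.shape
(2, 5, 7, 2)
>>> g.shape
(2, 5, 7, 2)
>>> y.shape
(11, 2)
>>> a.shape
(7, 5, 2, 2)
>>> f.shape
(5,)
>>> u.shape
(11, 2)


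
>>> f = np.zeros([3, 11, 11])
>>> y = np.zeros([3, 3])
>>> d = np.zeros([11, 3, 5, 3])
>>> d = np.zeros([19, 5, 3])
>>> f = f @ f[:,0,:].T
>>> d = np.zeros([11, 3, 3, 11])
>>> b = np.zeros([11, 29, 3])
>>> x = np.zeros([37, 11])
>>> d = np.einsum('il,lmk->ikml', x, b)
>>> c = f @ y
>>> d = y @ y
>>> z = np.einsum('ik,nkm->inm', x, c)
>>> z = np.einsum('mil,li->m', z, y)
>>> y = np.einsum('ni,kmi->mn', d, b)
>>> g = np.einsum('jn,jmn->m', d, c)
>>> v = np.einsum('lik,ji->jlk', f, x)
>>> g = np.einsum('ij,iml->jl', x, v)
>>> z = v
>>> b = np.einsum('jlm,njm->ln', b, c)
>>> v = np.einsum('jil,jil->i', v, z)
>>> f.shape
(3, 11, 3)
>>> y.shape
(29, 3)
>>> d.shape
(3, 3)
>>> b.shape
(29, 3)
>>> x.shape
(37, 11)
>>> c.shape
(3, 11, 3)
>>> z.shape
(37, 3, 3)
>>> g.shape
(11, 3)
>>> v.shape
(3,)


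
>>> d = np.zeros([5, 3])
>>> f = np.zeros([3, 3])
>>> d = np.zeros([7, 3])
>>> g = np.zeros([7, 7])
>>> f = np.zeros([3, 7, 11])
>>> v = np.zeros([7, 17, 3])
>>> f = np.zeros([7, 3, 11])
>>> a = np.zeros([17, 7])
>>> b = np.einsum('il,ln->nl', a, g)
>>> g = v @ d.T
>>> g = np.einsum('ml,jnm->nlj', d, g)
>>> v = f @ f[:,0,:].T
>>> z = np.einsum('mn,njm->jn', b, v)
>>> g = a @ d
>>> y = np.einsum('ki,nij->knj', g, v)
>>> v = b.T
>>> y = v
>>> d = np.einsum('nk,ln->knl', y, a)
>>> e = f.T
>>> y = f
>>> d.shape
(7, 7, 17)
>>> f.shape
(7, 3, 11)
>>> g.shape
(17, 3)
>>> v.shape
(7, 7)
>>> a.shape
(17, 7)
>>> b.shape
(7, 7)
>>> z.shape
(3, 7)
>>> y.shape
(7, 3, 11)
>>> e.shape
(11, 3, 7)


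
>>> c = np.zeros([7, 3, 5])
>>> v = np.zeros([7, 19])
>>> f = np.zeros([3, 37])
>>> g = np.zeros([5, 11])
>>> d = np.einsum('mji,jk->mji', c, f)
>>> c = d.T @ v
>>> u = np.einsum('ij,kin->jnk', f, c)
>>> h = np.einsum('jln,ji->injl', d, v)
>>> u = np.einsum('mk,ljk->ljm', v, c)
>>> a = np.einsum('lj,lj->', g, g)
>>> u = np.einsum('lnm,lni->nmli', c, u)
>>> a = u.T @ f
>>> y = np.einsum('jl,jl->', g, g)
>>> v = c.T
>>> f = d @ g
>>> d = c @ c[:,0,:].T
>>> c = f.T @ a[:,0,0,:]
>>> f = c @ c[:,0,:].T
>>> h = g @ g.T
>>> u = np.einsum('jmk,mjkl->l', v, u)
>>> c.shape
(11, 3, 37)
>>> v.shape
(19, 3, 5)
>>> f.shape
(11, 3, 11)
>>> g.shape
(5, 11)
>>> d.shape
(5, 3, 5)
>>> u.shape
(7,)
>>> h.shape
(5, 5)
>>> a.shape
(7, 5, 19, 37)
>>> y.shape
()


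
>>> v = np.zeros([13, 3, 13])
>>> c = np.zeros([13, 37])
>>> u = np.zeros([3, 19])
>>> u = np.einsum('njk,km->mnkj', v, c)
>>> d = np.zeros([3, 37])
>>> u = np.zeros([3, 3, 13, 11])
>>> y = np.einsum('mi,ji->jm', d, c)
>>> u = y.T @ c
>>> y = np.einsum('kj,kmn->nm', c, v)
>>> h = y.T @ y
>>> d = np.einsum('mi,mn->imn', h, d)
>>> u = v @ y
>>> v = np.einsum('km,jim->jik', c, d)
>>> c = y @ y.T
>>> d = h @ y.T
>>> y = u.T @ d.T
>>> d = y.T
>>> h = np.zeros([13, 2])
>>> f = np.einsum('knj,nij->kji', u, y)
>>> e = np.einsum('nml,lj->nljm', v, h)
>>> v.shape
(3, 3, 13)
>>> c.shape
(13, 13)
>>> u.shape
(13, 3, 3)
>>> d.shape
(3, 3, 3)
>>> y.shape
(3, 3, 3)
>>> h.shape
(13, 2)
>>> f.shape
(13, 3, 3)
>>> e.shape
(3, 13, 2, 3)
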